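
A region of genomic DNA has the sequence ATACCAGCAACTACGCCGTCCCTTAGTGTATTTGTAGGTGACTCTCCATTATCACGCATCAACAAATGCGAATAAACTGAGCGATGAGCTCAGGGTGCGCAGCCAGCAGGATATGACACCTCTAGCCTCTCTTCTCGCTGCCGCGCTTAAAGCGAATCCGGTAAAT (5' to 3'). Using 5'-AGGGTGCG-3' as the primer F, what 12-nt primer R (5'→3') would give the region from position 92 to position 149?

The product's 3' end on the top strand is position 149.
The reverse primer anneals to the top strand over positions 138–149, i.e. to CTGCCGCGCTTA.
Its sequence written 5'→3' is the reverse complement: TAAGCGCGGCAG.

5'-TAAGCGCGGCAG-3'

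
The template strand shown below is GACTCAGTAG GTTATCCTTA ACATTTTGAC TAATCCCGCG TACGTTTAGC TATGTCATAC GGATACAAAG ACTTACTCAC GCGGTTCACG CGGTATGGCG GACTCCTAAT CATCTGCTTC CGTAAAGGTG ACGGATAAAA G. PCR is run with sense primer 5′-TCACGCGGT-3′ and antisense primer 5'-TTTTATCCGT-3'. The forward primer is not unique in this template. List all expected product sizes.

The forward primer TCACGCGGT matches the top strand at positions 77–85, 86–94.
The reverse primer's reverse complement is ACGGATAAAA, matching at positions 131–140.
Each forward site pairs with the reverse site to give a product ending at position 140: sizes 64, 55 bp.

64 bp, 55 bp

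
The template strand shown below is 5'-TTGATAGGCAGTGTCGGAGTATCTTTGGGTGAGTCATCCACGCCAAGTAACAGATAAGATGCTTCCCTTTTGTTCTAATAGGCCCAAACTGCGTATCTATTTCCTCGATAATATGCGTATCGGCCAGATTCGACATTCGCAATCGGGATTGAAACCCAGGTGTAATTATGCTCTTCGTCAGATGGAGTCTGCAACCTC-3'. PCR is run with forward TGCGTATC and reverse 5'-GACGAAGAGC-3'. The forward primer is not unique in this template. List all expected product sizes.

The forward primer TGCGTATC matches the top strand at positions 90–97, 114–121.
The reverse primer's reverse complement is GCTCTTCGTC, matching at positions 170–179.
Each forward site pairs with the reverse site to give a product ending at position 179: sizes 90, 66 bp.

90 bp, 66 bp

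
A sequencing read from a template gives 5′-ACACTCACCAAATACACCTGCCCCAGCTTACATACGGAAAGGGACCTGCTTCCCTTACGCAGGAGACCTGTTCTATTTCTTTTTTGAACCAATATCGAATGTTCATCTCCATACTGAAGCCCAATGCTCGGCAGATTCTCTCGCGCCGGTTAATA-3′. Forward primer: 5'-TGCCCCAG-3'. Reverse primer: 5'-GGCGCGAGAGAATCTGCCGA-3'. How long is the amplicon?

129 bp

Scanning the template, TGCCCCAG occurs at positions 19–26; this primer anneals to the bottom strand there with its 3' end pointing downstream.
Reverse complement of the reverse primer: TCGGCAGATTCTCTCGCGCC. This occurs on the top strand at positions 128–147.
Product length = (reverse-primer end) − (forward-primer start) + 1 = 147 − 19 + 1 = 129 bp.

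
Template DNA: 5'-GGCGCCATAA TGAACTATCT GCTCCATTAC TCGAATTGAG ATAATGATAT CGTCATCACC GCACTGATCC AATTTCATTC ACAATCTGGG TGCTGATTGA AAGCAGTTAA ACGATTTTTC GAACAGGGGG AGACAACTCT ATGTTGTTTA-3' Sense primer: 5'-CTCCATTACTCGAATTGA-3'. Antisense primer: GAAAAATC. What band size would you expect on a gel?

99 bp

Forward primer CTCCATTACTCGAATTGA is found on the top strand at positions 22–39.
The reverse primer's reverse complement is GATTTTTC, which matches the template at positions 113–120.
Amplicon spans positions 22–120: 99 bp.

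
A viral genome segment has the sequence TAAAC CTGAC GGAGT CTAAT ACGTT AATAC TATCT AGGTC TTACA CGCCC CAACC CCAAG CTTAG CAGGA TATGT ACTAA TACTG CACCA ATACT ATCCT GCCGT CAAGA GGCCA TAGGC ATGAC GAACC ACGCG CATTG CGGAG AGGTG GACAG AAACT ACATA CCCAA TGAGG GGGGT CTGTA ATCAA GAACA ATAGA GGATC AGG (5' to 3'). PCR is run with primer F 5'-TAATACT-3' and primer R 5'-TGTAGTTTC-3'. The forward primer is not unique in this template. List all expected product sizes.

The forward primer TAATACT matches the top strand at positions 25–31, 78–84.
The reverse primer's reverse complement is GAAACTACA, matching at positions 155–163.
Each forward site pairs with the reverse site to give a product ending at position 163: sizes 139, 86 bp.

139 bp, 86 bp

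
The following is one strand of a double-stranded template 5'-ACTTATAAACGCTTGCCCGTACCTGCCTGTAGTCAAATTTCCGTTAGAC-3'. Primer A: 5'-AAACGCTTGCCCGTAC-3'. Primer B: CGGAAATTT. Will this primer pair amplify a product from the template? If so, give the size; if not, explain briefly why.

Primer A (AAACGCTTGCCCGTAC) matches the top strand at positions 7–22; it acts as a forward primer.
Primer B's reverse complement is AAATTTCCG, matching the top strand at positions 35–43; it acts as a reverse primer.
The 3' ends face each other across positions 7–43, giving a 37 bp product.

Yes — a 37 bp product.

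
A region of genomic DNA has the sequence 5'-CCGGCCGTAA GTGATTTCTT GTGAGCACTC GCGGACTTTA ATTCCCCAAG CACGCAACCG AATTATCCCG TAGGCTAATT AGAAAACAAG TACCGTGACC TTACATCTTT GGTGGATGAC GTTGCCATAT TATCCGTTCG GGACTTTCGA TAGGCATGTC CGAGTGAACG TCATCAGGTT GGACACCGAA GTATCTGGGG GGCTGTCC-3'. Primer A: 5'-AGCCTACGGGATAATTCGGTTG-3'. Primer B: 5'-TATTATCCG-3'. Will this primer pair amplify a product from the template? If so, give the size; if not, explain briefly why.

Primer A (AGCCTACGGGATAATTCGGTTG) has reverse complement CAACCGAATTATCCCGTAGGCT, which matches the top strand at positions 55–76; primer A anneals to the top strand there with its 3' end pointing upstream toward position 55.
Primer B (TATTATCCG) matches the top strand directly at positions 128–136; it anneals to the bottom strand with its 3' end pointing downstream toward position 136.
The 3' ends diverge (primer A extends toward position 1, primer B toward position 208), so the primers never converge on a shared product.

No product — the primers' 3' ends point away from each other.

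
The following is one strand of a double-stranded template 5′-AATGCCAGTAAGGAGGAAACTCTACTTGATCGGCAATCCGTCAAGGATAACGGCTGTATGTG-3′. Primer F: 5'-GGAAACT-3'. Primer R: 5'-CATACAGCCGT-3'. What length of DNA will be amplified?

46 bp

The forward primer matches the template at positions 15–21.
The reverse primer's reverse complement is ACGGCTGTATG, which matches the template at positions 50–60.
Product length = (reverse-primer end) − (forward-primer start) + 1 = 60 − 15 + 1 = 46 bp.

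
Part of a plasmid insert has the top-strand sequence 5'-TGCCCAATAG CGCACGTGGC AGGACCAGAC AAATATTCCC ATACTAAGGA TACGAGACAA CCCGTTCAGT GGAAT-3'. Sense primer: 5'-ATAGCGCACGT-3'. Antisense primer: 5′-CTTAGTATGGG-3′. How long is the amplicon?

42 bp

Scanning the template, ATAGCGCACGT occurs at positions 7–17; this primer anneals to the bottom strand there with its 3' end pointing downstream.
Taking the reverse complement of CTTAGTATGGG gives CCCATACTAAG, found at positions 38–48 on the template; the primer anneals here to the top strand with its 3' end pointing upstream.
The product runs from position 7 to position 48, so its length is 48 − 7 + 1 = 42 bp.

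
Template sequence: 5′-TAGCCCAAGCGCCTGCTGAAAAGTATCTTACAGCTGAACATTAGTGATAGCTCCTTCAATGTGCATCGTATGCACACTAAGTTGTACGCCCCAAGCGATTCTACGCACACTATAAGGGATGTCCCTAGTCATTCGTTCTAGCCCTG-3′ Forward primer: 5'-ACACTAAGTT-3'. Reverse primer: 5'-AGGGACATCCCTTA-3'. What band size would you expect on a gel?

The forward primer matches the template at positions 74–83.
Taking the reverse complement of AGGGACATCCCTTA gives TAAGGGATGTCCCT, found at positions 113–126 on the template; the primer anneals here to the top strand with its 3' end pointing upstream.
The product runs from position 74 to position 126, so its length is 126 − 74 + 1 = 53 bp.

53 bp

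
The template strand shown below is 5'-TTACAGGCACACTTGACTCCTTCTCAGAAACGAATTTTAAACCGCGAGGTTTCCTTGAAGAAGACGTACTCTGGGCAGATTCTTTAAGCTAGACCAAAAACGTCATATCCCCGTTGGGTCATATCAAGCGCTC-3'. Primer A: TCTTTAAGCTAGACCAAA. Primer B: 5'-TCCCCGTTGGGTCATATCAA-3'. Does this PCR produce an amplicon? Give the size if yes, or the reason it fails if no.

Primer A (TCTTTAAGCTAGACCAAA) matches the top strand at positions 81–98 (3' end points downstream).
Primer B (TCCCCGTTGGGTCATATCAA) also matches the top strand directly, at positions 108–127 — its reverse complement TTGATATGACCCAACGGGGA is not present.
Both primers anneal to the bottom strand with 3' ends pointing the same way, so neither can prime synthesis back toward the other.

No product — both primers anneal to the same strand and extend in the same direction.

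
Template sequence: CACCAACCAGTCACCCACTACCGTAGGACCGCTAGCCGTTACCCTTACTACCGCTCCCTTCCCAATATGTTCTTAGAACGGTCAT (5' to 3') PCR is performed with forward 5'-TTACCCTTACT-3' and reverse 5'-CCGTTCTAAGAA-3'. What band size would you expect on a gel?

Forward primer TTACCCTTACT is found on the top strand at positions 39–49.
Taking the reverse complement of CCGTTCTAAGAA gives TTCTTAGAACGG, found at positions 70–81 on the template; the primer anneals here to the top strand with its 3' end pointing upstream.
Amplicon spans positions 39–81: 43 bp.

43 bp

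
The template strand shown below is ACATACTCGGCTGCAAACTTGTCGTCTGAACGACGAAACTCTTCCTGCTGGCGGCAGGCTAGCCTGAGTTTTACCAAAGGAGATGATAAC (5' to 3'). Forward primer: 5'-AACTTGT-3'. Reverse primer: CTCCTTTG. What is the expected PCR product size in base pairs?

67 bp

Forward primer AACTTGT is found on the top strand at positions 16–22.
Taking the reverse complement of CTCCTTTG gives CAAAGGAG, found at positions 75–82 on the template; the primer anneals here to the top strand with its 3' end pointing upstream.
Amplicon spans positions 16–82: 67 bp.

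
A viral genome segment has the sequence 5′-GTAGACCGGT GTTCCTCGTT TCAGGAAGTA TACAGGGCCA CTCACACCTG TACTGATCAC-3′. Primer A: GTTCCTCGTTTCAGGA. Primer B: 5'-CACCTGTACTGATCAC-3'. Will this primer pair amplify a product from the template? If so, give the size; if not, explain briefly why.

No product — both primers anneal to the same strand and extend in the same direction.

Primer A (GTTCCTCGTTTCAGGA) matches the top strand at positions 11–26 (3' end points downstream).
Primer B (CACCTGTACTGATCAC) also matches the top strand directly, at positions 45–60 — its reverse complement GTGATCAGTACAGGTG is not present.
Both primers anneal to the bottom strand with 3' ends pointing the same way, so neither can prime synthesis back toward the other.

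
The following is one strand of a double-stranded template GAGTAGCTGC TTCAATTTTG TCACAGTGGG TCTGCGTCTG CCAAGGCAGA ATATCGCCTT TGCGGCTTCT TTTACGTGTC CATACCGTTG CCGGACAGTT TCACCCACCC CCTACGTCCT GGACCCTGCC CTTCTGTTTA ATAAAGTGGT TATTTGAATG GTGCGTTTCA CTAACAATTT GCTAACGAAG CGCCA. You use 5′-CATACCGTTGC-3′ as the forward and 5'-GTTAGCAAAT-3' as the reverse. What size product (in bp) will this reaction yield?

Scanning the template, CATACCGTTGC occurs at positions 81–91; this primer anneals to the bottom strand there with its 3' end pointing downstream.
The reverse primer's reverse complement is ATTTGCTAAC, which matches the template at positions 177–186.
The product runs from position 81 to position 186, so its length is 186 − 81 + 1 = 106 bp.

106 bp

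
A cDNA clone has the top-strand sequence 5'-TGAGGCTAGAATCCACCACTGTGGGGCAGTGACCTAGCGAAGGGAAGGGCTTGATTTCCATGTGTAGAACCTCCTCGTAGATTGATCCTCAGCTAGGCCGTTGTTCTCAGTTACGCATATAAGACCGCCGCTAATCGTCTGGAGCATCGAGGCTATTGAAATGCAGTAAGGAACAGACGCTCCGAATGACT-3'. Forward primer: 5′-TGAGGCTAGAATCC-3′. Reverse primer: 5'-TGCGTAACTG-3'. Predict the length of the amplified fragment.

117 bp

The forward primer matches the template at positions 1–14.
The reverse primer's reverse complement is CAGTTACGCA, which matches the template at positions 108–117.
Product length = (reverse-primer end) − (forward-primer start) + 1 = 117 − 1 + 1 = 117 bp.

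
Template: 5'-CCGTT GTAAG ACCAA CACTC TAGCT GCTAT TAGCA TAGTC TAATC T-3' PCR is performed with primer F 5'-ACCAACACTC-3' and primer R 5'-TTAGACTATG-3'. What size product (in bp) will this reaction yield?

Scanning the template, ACCAACACTC occurs at positions 11–20; this primer anneals to the bottom strand there with its 3' end pointing downstream.
Reverse complement of the reverse primer: CATAGTCTAA. This occurs on the top strand at positions 34–43.
Product length = (reverse-primer end) − (forward-primer start) + 1 = 43 − 11 + 1 = 33 bp.

33 bp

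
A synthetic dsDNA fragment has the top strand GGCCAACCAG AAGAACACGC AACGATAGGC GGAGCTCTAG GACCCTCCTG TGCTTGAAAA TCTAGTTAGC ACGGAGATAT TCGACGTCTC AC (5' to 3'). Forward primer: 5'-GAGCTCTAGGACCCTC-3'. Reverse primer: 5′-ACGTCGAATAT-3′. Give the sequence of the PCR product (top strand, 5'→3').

The forward primer matches the template at positions 32–47.
Taking the reverse complement of ACGTCGAATAT gives ATATTCGACGT, found at positions 77–87 on the template; the primer anneals here to the top strand with its 3' end pointing upstream.
The product is the template from position 32 through 87 (56 bp).

5'-GAGCTCTAGGACCCTCCTGTGCTTGAAAATCTAGTTAGCACGGAGATATTCGACGT-3'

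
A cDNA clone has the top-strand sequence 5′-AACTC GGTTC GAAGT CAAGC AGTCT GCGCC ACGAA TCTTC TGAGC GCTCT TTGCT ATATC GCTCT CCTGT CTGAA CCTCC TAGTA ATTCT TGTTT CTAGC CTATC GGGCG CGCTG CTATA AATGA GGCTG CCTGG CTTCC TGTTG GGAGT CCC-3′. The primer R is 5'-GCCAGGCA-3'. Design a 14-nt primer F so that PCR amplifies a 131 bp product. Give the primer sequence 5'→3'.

The reverse primer's reverse complement TGCCTGGC matches the template at positions 129–136, so the product ends at position 136.
A 131 bp product then starts at position 136 − 131 + 1 = 6.
The forward primer is identical to the top strand there: GGTTCGAAGTCAAG.

5'-GGTTCGAAGTCAAG-3'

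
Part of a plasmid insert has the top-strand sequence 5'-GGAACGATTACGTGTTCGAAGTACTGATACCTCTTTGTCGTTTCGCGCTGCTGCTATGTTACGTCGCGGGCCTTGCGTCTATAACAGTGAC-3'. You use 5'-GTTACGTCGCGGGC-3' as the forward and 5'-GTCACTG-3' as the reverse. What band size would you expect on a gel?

Forward primer GTTACGTCGCGGGC is found on the top strand at positions 58–71.
Reverse complement of the reverse primer: CAGTGAC. This occurs on the top strand at positions 85–91.
The product runs from position 58 to position 91, so its length is 91 − 58 + 1 = 34 bp.

34 bp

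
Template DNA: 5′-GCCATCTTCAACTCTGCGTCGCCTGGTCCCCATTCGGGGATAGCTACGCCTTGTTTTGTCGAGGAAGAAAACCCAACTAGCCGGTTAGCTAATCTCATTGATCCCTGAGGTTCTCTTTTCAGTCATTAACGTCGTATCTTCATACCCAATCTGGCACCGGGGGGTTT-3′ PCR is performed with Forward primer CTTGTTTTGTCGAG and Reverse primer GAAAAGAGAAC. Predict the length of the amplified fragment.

Scanning the template, CTTGTTTTGTCGAG occurs at positions 50–63; this primer anneals to the bottom strand there with its 3' end pointing downstream.
The reverse primer's reverse complement is GTTCTCTTTTC, which matches the template at positions 110–120.
Product length = (reverse-primer end) − (forward-primer start) + 1 = 120 − 50 + 1 = 71 bp.

71 bp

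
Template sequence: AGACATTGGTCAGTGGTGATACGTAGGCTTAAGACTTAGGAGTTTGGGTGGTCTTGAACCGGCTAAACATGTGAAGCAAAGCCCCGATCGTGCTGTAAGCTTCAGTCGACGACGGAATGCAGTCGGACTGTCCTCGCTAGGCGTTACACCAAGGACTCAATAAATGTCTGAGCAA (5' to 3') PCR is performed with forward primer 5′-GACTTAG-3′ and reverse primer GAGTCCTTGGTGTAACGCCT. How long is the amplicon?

126 bp

The forward primer matches the template at positions 33–39.
Taking the reverse complement of GAGTCCTTGGTGTAACGCCT gives AGGCGTTACACCAAGGACTC, found at positions 139–158 on the template; the primer anneals here to the top strand with its 3' end pointing upstream.
Amplicon spans positions 33–158: 126 bp.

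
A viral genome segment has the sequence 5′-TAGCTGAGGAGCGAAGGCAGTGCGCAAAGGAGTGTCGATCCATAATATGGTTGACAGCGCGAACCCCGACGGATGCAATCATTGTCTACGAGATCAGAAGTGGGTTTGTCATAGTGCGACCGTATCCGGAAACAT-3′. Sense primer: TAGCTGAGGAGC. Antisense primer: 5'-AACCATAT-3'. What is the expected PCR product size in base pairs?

52 bp

Forward primer TAGCTGAGGAGC is found on the top strand at positions 1–12.
Reverse complement of the reverse primer: ATATGGTT. This occurs on the top strand at positions 45–52.
Amplicon spans positions 1–52: 52 bp.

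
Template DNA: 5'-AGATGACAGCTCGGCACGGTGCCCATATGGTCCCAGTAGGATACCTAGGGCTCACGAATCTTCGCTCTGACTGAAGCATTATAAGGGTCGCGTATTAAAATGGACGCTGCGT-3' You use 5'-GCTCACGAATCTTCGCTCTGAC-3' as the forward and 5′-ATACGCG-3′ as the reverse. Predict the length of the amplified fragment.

46 bp

Forward primer GCTCACGAATCTTCGCTCTGAC is found on the top strand at positions 50–71.
The reverse primer's reverse complement is CGCGTAT, which matches the template at positions 89–95.
Amplicon spans positions 50–95: 46 bp.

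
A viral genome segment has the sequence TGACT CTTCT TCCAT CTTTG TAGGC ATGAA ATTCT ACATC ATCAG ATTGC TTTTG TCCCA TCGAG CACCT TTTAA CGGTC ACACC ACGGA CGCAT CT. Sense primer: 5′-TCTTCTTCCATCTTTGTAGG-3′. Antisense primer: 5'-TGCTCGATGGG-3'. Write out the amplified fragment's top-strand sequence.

5'-TCTTCTTCCATCTTTGTAGGCATGAAATTCTACATCATCAGATTGCTTTTGTCCCATCGAGCA-3'

Forward primer TCTTCTTCCATCTTTGTAGG is found on the top strand at positions 5–24.
The reverse primer's reverse complement is CCCATCGAGCA, which matches the template at positions 57–67.
The product is the template from position 5 through 67 (63 bp).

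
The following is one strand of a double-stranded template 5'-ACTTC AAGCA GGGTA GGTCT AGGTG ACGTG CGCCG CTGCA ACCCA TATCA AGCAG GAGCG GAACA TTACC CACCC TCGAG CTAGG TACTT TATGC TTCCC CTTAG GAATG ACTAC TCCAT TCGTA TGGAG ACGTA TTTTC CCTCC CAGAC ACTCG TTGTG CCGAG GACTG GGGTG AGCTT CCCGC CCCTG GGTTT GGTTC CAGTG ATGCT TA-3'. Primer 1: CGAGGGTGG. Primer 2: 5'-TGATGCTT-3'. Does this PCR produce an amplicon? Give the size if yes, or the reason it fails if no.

Primer 1 (CGAGGGTGG) has reverse complement CCACCCTCG, which matches the top strand at positions 70–78; primer 1 anneals to the top strand there with its 3' end pointing upstream toward position 70.
Primer 2 (TGATGCTT) matches the top strand directly at positions 204–211; it anneals to the bottom strand with its 3' end pointing downstream toward position 211.
The 3' ends diverge (primer 1 extends toward position 1, primer 2 toward position 212), so the primers never converge on a shared product.

No product — the primers' 3' ends point away from each other.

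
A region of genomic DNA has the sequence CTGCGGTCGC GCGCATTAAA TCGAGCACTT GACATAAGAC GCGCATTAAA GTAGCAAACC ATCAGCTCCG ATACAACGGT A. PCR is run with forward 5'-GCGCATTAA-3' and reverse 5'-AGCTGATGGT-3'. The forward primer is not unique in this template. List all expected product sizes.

The forward primer GCGCATTAA matches the top strand at positions 11–19, 41–49.
The reverse primer's reverse complement is ACCATCAGCT, matching at positions 58–67.
Each forward site pairs with the reverse site to give a product ending at position 67: sizes 57, 27 bp.

57 bp, 27 bp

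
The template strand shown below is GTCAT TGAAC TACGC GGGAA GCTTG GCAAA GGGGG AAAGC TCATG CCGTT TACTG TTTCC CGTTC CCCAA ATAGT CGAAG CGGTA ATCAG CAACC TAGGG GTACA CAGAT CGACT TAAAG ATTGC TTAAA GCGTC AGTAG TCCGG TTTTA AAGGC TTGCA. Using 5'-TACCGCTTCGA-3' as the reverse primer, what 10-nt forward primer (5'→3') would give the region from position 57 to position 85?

5'-TTCCCGTTCC-3'

The reverse primer's reverse complement TCGAAGCGGTA matches the template at positions 75–85; the product starts at position 57.
The forward primer is identical to the top strand over positions 57–66: TTCCCGTTCC.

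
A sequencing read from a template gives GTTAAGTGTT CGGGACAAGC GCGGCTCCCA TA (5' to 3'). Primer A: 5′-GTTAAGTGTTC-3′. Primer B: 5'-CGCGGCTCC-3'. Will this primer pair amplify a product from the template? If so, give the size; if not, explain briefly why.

No product — both primers anneal to the same strand and extend in the same direction.

Primer A (GTTAAGTGTTC) matches the top strand at positions 1–11 (3' end points downstream).
Primer B (CGCGGCTCC) also matches the top strand directly, at positions 20–28 — its reverse complement GGAGCCGCG is not present.
Both primers anneal to the bottom strand with 3' ends pointing the same way, so neither can prime synthesis back toward the other.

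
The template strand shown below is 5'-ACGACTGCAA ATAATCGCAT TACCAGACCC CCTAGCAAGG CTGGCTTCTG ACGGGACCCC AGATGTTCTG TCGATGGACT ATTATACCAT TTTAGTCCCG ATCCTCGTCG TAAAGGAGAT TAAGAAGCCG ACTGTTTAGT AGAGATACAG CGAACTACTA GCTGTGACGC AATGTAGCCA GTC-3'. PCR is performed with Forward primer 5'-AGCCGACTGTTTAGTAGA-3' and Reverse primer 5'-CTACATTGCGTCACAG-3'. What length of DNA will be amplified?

52 bp

Scanning the template, AGCCGACTGTTTAGTAGA occurs at positions 126–143; this primer anneals to the bottom strand there with its 3' end pointing downstream.
Taking the reverse complement of CTACATTGCGTCACAG gives CTGTGACGCAATGTAG, found at positions 162–177 on the template; the primer anneals here to the top strand with its 3' end pointing upstream.
Amplicon spans positions 126–177: 52 bp.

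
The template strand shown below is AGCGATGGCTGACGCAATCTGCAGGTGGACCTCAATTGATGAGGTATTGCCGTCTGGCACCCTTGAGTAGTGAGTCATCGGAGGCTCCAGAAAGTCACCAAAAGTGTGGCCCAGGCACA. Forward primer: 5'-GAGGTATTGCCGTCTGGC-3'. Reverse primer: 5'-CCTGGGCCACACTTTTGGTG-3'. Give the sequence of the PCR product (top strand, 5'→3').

Forward primer GAGGTATTGCCGTCTGGC is found on the top strand at positions 41–58.
Reverse complement of the reverse primer: CACCAAAAGTGTGGCCCAGG. This occurs on the top strand at positions 96–115.
The product is the template from position 41 through 115 (75 bp).

5'-GAGGTATTGCCGTCTGGCACCCTTGAGTAGTGAGTCATCGGAGGCTCCAGAAAGTCACCAAAAGTGTGGCCCAGG-3'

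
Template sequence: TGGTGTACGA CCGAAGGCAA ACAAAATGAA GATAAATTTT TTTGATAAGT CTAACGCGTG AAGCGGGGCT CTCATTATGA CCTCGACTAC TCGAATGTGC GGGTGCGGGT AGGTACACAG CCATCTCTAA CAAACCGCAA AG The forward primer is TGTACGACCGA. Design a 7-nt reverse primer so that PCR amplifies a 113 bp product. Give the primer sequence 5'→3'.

5'-GTACCTA-3'

The forward primer binds at positions 4–14, so a 113 bp product ends at position 4 + 113 − 1 = 116.
The reverse primer anneals to the top strand over positions 110–116, i.e. to TAGGTAC.
Its sequence written 5'→3' is the reverse complement: GTACCTA.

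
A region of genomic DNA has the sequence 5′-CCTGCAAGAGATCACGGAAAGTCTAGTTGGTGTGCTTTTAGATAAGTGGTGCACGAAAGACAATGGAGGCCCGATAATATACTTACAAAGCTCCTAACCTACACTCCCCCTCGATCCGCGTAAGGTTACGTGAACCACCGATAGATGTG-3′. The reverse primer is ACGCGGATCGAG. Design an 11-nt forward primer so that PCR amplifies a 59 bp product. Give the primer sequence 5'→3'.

5'-ATGGAGGCCCG-3'

The reverse primer's reverse complement CTCGATCCGCGT matches the template at positions 110–121, so the product ends at position 121.
A 59 bp product then starts at position 121 − 59 + 1 = 63.
The forward primer is identical to the top strand there: ATGGAGGCCCG.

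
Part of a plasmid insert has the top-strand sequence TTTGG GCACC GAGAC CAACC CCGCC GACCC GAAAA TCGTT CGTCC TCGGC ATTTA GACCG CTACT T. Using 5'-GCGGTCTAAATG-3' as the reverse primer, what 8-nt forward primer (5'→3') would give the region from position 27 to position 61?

5'-ACCCGAAA-3'

The reverse primer's reverse complement CATTTAGACCGC matches the template at positions 50–61; the product starts at position 27.
The forward primer is identical to the top strand over positions 27–34: ACCCGAAA.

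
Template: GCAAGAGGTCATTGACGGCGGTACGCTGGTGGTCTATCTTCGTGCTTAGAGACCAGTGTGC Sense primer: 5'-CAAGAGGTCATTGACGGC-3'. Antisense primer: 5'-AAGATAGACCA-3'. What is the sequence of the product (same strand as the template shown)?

5'-CAAGAGGTCATTGACGGCGGTACGCTGGTGGTCTATCTT-3'

Forward primer CAAGAGGTCATTGACGGC is found on the top strand at positions 2–19.
Reverse complement of the reverse primer: TGGTCTATCTT. This occurs on the top strand at positions 30–40.
The product is the template from position 2 through 40 (39 bp).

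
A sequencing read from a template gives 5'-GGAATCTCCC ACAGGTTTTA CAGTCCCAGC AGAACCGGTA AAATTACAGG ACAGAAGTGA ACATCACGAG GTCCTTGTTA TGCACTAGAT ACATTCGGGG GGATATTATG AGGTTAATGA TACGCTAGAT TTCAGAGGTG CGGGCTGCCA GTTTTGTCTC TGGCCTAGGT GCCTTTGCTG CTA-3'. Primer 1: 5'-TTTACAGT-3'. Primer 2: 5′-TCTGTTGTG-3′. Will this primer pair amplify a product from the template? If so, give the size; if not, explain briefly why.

Primer 2 (TCTGTTGTG) does not match the top strand, and its reverse complement CACAACAGA does not match either.
With no annealing site for primer 2, no amplification occurs.

No product — primer 2 has no binding site in the template.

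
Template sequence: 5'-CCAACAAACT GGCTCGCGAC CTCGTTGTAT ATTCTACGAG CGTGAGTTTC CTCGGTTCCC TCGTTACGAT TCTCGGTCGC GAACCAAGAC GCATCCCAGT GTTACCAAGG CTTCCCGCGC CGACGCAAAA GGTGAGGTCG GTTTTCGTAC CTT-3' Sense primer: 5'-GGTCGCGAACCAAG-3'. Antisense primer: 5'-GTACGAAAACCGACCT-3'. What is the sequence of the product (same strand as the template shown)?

5'-GGTCGCGAACCAAGACGCATCCCAGTGTTACCAAGGCTTCCCGCGCCGACGCAAAAGGTGAGGTCGGTTTTCGTAC-3'

Forward primer GGTCGCGAACCAAG is found on the top strand at positions 75–88.
The reverse primer's reverse complement is AGGTCGGTTTTCGTAC, which matches the template at positions 135–150.
The product is the template from position 75 through 150 (76 bp).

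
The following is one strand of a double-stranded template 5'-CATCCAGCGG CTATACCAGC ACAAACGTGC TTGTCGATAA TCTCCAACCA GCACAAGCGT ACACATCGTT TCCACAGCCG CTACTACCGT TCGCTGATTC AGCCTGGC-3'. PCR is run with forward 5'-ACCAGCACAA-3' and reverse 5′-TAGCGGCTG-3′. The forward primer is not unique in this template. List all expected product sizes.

The forward primer ACCAGCACAA matches the top strand at positions 15–24, 47–56.
The reverse primer's reverse complement is CAGCCGCTA, matching at positions 75–83.
Each forward site pairs with the reverse site to give a product ending at position 83: sizes 69, 37 bp.

69 bp, 37 bp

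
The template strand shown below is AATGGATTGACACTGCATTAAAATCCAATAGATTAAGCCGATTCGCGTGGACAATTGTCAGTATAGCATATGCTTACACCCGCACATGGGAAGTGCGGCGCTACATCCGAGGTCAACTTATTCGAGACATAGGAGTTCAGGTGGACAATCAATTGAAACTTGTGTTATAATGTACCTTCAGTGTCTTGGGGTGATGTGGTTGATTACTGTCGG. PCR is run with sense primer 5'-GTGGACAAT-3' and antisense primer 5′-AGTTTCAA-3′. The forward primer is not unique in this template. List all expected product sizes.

The forward primer GTGGACAAT matches the top strand at positions 47–55, 141–149.
The reverse primer's reverse complement is TTGAAACT, matching at positions 153–160.
Each forward site pairs with the reverse site to give a product ending at position 160: sizes 114, 20 bp.

114 bp, 20 bp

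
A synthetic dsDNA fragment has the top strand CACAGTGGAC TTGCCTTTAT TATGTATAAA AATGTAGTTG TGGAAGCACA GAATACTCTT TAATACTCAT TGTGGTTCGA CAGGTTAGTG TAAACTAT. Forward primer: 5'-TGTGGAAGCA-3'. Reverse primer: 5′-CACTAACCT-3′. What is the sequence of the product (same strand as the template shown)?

Forward primer TGTGGAAGCA is found on the top strand at positions 39–48.
Taking the reverse complement of CACTAACCT gives AGGTTAGTG, found at positions 82–90 on the template; the primer anneals here to the top strand with its 3' end pointing upstream.
The product is the template from position 39 through 90 (52 bp).

5'-TGTGGAAGCACAGAATACTCTTTAATACTCATTGTGGTTCGACAGGTTAGTG-3'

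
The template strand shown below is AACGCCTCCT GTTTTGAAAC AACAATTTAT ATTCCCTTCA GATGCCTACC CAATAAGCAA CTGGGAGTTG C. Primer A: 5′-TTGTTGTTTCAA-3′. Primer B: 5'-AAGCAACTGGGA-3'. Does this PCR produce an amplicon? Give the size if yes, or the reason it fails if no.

Primer A (TTGTTGTTTCAA) has reverse complement TTGAAACAACAA, which matches the top strand at positions 14–25; primer A anneals to the top strand there with its 3' end pointing upstream toward position 14.
Primer B (AAGCAACTGGGA) matches the top strand directly at positions 55–66; it anneals to the bottom strand with its 3' end pointing downstream toward position 66.
The 3' ends diverge (primer A extends toward position 1, primer B toward position 71), so the primers never converge on a shared product.

No product — the primers' 3' ends point away from each other.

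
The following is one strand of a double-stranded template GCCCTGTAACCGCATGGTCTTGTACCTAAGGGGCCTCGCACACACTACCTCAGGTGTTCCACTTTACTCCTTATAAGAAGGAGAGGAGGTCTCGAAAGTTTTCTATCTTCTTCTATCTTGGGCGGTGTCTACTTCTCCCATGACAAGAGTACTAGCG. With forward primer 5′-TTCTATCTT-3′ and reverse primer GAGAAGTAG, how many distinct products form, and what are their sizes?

Two products: 37 bp, 27 bp

The forward primer TTCTATCTT matches the top strand at positions 101–109, 111–119.
The reverse primer's reverse complement is CTACTTCTC, matching at positions 129–137.
Each forward site pairs with the reverse site to give a product ending at position 137: sizes 37, 27 bp.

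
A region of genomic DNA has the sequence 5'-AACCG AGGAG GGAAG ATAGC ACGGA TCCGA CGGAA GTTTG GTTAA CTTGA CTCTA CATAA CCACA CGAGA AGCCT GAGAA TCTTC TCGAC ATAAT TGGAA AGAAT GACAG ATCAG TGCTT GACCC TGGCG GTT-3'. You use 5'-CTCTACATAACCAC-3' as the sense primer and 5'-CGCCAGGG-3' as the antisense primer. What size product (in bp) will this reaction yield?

80 bp

The forward primer matches the template at positions 51–64.
The reverse primer's reverse complement is CCCTGGCG, which matches the template at positions 123–130.
Amplicon spans positions 51–130: 80 bp.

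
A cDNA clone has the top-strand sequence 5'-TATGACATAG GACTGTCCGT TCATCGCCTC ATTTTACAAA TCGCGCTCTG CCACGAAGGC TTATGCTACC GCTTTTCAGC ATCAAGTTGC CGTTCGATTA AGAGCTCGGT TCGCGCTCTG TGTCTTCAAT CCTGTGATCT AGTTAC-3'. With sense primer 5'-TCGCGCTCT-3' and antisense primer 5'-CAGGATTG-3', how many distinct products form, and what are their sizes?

The forward primer TCGCGCTCT matches the top strand at positions 41–49, 111–119.
The reverse primer's reverse complement is CAATCCTG, matching at positions 127–134.
Each forward site pairs with the reverse site to give a product ending at position 134: sizes 94, 24 bp.

Two products: 94 bp, 24 bp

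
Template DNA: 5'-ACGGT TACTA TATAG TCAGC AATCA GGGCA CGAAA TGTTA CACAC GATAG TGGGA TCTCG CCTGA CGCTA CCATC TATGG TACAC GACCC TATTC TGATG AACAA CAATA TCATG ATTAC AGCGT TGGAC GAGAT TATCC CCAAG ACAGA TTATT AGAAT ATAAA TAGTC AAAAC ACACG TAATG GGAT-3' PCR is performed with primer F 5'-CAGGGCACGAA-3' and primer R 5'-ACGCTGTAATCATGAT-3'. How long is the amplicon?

The forward primer matches the template at positions 24–34.
The reverse primer's reverse complement is ATCATGATTACAGCGT, which matches the template at positions 110–125.
The product runs from position 24 to position 125, so its length is 125 − 24 + 1 = 102 bp.

102 bp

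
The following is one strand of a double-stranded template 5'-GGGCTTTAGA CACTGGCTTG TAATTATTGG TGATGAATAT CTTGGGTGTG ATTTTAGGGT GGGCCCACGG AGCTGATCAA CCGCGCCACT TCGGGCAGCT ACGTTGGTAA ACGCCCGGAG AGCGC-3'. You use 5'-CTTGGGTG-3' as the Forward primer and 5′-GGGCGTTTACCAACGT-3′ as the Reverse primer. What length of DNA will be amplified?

76 bp

Forward primer CTTGGGTG is found on the top strand at positions 41–48.
Reverse complement of the reverse primer: ACGTTGGTAAACGCCC. This occurs on the top strand at positions 101–116.
Amplicon spans positions 41–116: 76 bp.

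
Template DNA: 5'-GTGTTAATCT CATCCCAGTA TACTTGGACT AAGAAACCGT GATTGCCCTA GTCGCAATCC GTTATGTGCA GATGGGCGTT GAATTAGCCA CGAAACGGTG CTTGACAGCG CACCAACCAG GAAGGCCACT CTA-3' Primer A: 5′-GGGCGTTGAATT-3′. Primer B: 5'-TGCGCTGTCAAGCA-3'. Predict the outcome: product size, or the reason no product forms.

Yes — a 39 bp product.

Primer A (GGGCGTTGAATT) matches the top strand at positions 74–85; it acts as a forward primer.
Primer B's reverse complement is TGCTTGACAGCGCA, matching the top strand at positions 99–112; it acts as a reverse primer.
The 3' ends face each other across positions 74–112, giving a 39 bp product.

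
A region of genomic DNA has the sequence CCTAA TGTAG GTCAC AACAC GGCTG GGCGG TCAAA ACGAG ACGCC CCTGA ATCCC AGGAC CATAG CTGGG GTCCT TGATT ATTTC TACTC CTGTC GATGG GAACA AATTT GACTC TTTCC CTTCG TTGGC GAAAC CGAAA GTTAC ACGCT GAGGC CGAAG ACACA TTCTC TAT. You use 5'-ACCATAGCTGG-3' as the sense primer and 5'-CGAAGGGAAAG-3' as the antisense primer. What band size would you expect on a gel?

Scanning the template, ACCATAGCTGG occurs at positions 59–69; this primer anneals to the bottom strand there with its 3' end pointing downstream.
Reverse complement of the reverse primer: CTTTCCCTTCG. This occurs on the top strand at positions 115–125.
The product runs from position 59 to position 125, so its length is 125 − 59 + 1 = 67 bp.

67 bp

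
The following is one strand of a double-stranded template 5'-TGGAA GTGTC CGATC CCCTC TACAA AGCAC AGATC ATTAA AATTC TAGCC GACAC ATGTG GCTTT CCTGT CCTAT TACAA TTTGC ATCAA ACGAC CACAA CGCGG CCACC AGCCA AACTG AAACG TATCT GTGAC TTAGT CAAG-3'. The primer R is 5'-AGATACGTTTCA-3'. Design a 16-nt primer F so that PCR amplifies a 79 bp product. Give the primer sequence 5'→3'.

The reverse primer's reverse complement TGAAACGTATCT matches the template at positions 119–130, so the product ends at position 130.
A 79 bp product then starts at position 130 − 79 + 1 = 52.
The forward primer is identical to the top strand there: ACACATGTGGCTTTCC.

5'-ACACATGTGGCTTTCC-3'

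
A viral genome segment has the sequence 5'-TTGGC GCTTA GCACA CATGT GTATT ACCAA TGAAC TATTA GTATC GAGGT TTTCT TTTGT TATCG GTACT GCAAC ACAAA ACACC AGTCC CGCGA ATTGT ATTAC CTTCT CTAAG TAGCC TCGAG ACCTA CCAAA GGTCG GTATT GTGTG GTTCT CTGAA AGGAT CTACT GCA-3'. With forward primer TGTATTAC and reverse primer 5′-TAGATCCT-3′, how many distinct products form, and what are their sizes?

The forward primer TGTATTAC matches the top strand at positions 20–27, 98–105.
The reverse primer's reverse complement is AGGATCTA, matching at positions 161–168.
Each forward site pairs with the reverse site to give a product ending at position 168: sizes 149, 71 bp.

Two products: 149 bp, 71 bp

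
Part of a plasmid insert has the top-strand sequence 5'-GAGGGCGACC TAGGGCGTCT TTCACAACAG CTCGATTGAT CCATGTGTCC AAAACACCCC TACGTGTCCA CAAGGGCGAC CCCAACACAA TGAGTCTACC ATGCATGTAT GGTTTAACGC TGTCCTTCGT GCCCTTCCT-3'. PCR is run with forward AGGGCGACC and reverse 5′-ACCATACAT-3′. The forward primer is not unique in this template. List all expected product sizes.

The forward primer AGGGCGACC matches the top strand at positions 2–10, 73–81.
The reverse primer's reverse complement is ATGTATGGT, matching at positions 105–113.
Each forward site pairs with the reverse site to give a product ending at position 113: sizes 112, 41 bp.

112 bp, 41 bp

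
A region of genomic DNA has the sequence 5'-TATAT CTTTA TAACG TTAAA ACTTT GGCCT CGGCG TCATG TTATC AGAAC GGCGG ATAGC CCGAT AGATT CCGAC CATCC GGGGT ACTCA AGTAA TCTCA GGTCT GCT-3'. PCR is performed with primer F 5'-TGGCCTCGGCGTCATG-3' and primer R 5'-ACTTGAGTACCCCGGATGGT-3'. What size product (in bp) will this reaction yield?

Forward primer TGGCCTCGGCGTCATG is found on the top strand at positions 25–40.
Taking the reverse complement of ACTTGAGTACCCCGGATGGT gives ACCATCCGGGGTACTCAAGT, found at positions 74–93 on the template; the primer anneals here to the top strand with its 3' end pointing upstream.
Amplicon spans positions 25–93: 69 bp.

69 bp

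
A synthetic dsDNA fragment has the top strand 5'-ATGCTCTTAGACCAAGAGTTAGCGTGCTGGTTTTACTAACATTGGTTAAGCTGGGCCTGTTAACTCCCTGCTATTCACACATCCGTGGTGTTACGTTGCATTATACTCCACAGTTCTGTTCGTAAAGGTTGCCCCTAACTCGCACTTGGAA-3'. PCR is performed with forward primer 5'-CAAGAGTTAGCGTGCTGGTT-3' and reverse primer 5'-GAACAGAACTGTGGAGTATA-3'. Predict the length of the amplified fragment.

Forward primer CAAGAGTTAGCGTGCTGGTT is found on the top strand at positions 13–32.
Taking the reverse complement of GAACAGAACTGTGGAGTATA gives TATACTCCACAGTTCTGTTC, found at positions 102–121 on the template; the primer anneals here to the top strand with its 3' end pointing upstream.
Amplicon spans positions 13–121: 109 bp.

109 bp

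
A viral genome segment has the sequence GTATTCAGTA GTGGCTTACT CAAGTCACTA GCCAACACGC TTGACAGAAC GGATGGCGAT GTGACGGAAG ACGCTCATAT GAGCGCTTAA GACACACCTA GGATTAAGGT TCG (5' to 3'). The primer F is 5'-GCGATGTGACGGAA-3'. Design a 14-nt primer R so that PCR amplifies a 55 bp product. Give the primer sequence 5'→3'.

The forward primer binds at positions 56–69, so a 55 bp product ends at position 56 + 55 − 1 = 110.
The reverse primer anneals to the top strand over positions 97–110, i.e. to CCTAGGATTAAGGT.
Its sequence written 5'→3' is the reverse complement: ACCTTAATCCTAGG.

5'-ACCTTAATCCTAGG-3'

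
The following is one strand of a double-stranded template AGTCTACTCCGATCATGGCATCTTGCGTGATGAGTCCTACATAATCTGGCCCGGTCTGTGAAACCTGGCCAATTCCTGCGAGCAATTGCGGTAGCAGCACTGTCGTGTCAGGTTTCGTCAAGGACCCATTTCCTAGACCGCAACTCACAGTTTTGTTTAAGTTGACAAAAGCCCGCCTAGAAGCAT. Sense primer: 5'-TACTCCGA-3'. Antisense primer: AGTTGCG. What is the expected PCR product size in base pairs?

Forward primer TACTCCGA is found on the top strand at positions 5–12.
The reverse primer's reverse complement is CGCAACT, which matches the template at positions 139–145.
Product length = (reverse-primer end) − (forward-primer start) + 1 = 145 − 5 + 1 = 141 bp.

141 bp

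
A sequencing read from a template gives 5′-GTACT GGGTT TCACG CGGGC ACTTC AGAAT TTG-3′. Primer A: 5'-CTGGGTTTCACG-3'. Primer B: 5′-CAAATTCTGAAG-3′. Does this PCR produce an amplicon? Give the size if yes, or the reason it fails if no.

Yes — a 30 bp product.

Primer A (CTGGGTTTCACG) matches the top strand at positions 4–15; it acts as a forward primer.
Primer B's reverse complement is CTTCAGAATTTG, matching the top strand at positions 22–33; it acts as a reverse primer.
The 3' ends face each other across positions 4–33, giving a 30 bp product.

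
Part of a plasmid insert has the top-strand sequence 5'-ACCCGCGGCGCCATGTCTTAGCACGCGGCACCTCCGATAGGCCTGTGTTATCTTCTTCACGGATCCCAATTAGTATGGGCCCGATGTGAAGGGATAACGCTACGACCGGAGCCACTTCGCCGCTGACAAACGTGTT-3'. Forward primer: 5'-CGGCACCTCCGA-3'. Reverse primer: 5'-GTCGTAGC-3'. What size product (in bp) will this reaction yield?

Forward primer CGGCACCTCCGA is found on the top strand at positions 26–37.
The reverse primer's reverse complement is GCTACGAC, which matches the template at positions 99–106.
The product runs from position 26 to position 106, so its length is 106 − 26 + 1 = 81 bp.

81 bp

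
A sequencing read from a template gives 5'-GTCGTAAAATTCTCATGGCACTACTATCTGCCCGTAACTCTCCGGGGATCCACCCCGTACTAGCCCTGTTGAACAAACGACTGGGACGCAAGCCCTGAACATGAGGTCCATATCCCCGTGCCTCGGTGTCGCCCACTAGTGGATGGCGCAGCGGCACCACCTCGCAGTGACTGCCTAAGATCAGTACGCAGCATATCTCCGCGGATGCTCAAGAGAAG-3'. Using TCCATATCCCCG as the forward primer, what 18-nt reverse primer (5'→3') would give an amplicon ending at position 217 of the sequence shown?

The forward primer binds at positions 107–118; the product's 3' end on the top strand is position 217.
The reverse primer anneals to the top strand over positions 200–217, i.e. to CGCGGATGCTCAAGAGAA.
Its sequence written 5'→3' is the reverse complement: TTCTCTTGAGCATCCGCG.

5'-TTCTCTTGAGCATCCGCG-3'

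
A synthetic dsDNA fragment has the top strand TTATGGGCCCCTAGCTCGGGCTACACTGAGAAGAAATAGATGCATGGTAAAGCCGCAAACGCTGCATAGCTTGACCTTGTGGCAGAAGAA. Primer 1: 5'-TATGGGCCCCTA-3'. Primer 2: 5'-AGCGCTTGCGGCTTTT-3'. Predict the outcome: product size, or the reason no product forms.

Primer 2 (AGCGCTTGCGGCTTTT) does not match the top strand, and its reverse complement AAAAGCCGCAAGCGCT does not match either.
With no annealing site for primer 2, no amplification occurs.

No product — primer 2 has no binding site in the template.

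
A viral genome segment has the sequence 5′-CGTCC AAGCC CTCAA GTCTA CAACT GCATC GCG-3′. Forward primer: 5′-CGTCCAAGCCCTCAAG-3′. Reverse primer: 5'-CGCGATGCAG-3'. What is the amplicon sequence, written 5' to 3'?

The forward primer matches the template at positions 1–16.
The reverse primer's reverse complement is CTGCATCGCG, which matches the template at positions 24–33.
The product is the template from position 1 through 33 (33 bp).

5'-CGTCCAAGCCCTCAAGTCTACAACTGCATCGCG-3'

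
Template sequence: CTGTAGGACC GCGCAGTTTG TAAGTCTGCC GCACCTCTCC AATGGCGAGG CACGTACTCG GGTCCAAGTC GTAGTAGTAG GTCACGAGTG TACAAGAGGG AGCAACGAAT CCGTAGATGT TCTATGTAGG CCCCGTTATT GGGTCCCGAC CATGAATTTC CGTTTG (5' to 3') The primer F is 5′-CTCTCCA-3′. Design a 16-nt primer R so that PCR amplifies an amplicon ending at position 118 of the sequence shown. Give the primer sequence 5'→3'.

5'-ATCTACGGATTCGTTG-3'

The forward primer binds at positions 35–41; the product's 3' end on the top strand is position 118.
The reverse primer anneals to the top strand over positions 103–118, i.e. to CAACGAATCCGTAGAT.
Its sequence written 5'→3' is the reverse complement: ATCTACGGATTCGTTG.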